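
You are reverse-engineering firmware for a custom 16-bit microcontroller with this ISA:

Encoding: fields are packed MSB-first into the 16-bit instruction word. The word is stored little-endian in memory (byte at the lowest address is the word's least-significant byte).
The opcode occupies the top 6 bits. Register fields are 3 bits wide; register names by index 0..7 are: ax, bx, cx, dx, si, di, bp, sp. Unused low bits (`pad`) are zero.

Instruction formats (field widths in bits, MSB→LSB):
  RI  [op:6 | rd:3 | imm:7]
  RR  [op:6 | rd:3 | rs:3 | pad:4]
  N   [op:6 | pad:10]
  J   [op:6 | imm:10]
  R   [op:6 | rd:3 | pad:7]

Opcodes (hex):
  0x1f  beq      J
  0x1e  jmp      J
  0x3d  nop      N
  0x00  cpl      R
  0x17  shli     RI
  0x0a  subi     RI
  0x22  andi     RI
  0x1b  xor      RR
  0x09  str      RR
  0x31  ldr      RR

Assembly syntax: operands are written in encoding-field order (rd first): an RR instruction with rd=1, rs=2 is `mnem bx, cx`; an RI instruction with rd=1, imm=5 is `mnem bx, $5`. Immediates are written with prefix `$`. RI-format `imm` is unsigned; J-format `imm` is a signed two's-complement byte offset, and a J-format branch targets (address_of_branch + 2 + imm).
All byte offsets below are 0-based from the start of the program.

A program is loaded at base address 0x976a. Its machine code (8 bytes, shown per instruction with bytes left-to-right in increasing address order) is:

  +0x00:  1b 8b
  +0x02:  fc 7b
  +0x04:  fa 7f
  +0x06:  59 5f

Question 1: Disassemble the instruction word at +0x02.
+0x02: fc 7b ⇒ word 0x7bfc (little)
  op=0x7bfc>>10=0x1e ⇒ jmp (J)
  [9:0] imm=1020 (s10→-4) = $-4

jmp $-4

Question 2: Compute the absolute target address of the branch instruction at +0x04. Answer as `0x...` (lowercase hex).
@+04  little-endian(fa 7f) = 0x7ffa
  top 6b → 0x1f → beq [J]
  [9:0] imm=1018 (s10→-6) = $-6
  target = base 0x976a + off 0x04 + 2 + imm -6 = 0x976a

0x976a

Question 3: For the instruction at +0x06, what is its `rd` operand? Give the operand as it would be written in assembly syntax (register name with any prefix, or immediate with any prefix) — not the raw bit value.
bp

@+06  little-endian(59 5f) = 0x5f59
  top 6b → 0x17 → shli [RI]
  rd: (w>>7)&0x7=0x6 → bp
  imm: (w>>0)&0x7f=0x59 → $89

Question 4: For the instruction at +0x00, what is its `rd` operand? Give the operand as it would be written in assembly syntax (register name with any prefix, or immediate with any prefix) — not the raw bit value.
@+00  little-endian(1b 8b) = 0x8b1b
  op=0x8b1b>>10=0x22 ⇒ andi (RI)
  rd: (w>>7)&0x7=0x6 → bp
  imm: (w>>0)&0x7f=0x1b → $27

bp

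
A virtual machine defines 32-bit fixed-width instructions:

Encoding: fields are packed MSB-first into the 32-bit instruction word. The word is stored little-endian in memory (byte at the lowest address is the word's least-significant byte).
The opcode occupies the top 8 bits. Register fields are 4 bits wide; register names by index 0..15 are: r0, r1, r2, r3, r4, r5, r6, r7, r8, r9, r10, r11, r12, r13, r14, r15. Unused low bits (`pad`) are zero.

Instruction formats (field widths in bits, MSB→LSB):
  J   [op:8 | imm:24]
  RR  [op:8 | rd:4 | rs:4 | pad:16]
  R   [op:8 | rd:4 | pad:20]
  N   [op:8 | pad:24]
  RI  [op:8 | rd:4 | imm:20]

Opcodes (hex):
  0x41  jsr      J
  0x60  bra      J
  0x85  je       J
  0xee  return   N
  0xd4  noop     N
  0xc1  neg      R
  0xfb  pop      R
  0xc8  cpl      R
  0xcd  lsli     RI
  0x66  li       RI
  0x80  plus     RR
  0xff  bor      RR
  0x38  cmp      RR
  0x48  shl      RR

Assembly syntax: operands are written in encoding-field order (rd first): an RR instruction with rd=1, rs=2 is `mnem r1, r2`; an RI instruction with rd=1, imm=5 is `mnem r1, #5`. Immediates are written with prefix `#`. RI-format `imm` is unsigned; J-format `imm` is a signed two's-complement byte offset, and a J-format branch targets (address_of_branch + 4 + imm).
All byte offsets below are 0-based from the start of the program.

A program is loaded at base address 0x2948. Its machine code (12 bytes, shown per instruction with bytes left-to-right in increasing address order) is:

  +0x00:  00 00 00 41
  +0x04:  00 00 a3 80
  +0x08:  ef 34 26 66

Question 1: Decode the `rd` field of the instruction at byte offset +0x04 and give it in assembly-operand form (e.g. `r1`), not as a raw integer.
r10

+0x04: 00 00 a3 80 ⇒ word 0x80a30000 (little)
  op=0x80a30000>>24=0x80 ⇒ plus (RR)
  rd@[23:20]=0xa ⇒ r10
  rs@[19:16]=0x3 ⇒ r3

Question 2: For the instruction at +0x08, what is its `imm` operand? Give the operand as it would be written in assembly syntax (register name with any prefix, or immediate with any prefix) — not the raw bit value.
+0x08: ef 34 26 66 ⇒ word 0x662634ef (little)
  op=0x662634ef>>24=0x66 ⇒ li (RI)
  [23:20] rd=2 = r2
  [19:0] imm=406767 = #406767

#406767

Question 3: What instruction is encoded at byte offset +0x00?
jsr #0

+0x00: 00 00 00 41 ⇒ word 0x41000000 (little)
  op=0x41000000>>24=0x41 ⇒ jsr (J)
  imm: (w>>0)&0xffffff=0x0 → #0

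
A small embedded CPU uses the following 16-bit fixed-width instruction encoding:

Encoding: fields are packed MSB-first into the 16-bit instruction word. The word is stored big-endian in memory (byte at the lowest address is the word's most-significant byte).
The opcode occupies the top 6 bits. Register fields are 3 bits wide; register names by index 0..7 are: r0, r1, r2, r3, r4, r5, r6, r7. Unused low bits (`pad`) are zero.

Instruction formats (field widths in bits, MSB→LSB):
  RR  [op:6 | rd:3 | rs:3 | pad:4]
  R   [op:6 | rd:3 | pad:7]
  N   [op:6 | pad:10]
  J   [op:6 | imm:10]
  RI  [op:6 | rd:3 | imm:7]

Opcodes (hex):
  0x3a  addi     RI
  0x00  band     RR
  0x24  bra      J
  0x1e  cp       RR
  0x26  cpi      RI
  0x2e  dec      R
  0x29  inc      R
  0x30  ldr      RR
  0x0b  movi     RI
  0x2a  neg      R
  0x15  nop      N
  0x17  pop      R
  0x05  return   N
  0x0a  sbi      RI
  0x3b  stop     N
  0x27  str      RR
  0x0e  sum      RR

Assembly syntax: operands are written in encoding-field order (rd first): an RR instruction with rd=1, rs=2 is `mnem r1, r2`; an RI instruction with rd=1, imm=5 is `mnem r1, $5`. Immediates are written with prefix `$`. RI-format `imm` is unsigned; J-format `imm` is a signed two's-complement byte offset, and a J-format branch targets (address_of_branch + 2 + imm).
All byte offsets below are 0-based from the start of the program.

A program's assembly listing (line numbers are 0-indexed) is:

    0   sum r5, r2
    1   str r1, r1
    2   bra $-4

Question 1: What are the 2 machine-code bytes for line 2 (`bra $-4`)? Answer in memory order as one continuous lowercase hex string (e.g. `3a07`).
93fc

2. bra fields op=0x24:6|imm=-4:10 → word 93fch → 93 fc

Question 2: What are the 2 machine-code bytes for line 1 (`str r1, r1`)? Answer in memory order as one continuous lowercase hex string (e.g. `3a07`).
1. str fields op=0x27:6|rd=1:3|rs=1:3|pad=0:4 → word 9c90h → 9c 90

9c90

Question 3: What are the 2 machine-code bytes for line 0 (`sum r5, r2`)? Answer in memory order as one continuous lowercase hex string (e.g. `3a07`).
line 0 (sum): pack op=0xe:6|rd=5:3|rs=2:3|pad=0:4 = 0x3aa0; big→ 3a a0

3aa0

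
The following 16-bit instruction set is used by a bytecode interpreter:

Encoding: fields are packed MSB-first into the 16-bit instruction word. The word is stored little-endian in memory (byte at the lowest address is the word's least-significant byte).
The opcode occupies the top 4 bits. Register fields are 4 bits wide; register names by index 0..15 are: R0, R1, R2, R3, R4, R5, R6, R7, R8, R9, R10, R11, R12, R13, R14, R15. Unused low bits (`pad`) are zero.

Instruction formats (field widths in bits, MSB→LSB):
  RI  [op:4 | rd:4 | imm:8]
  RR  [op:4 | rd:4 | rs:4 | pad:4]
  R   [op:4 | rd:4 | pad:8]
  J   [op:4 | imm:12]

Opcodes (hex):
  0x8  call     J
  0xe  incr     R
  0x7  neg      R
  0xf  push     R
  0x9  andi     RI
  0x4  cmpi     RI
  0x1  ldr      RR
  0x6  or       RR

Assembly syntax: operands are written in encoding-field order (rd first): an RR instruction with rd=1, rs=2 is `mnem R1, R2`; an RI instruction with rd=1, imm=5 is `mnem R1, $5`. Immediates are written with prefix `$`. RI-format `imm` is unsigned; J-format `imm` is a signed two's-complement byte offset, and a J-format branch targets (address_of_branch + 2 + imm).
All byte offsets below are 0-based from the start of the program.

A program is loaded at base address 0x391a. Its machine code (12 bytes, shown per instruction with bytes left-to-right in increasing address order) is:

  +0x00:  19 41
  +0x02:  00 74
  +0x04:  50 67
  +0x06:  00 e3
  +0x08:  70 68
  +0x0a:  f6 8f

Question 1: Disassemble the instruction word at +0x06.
incr R3

[06] 00 e3 → 0xe300
  op=0xe300>>12=0xe ⇒ incr (R)
  rd: (w>>8)&0xf=0x3 → R3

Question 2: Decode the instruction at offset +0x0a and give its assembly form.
call $-10

off 0x0a: read f6 8f as little → 0x8ff6
  top 4b → 0x8 → call [J]
  imm: (w>>0)&0xfff=0xff6 (s12→-10) → $-10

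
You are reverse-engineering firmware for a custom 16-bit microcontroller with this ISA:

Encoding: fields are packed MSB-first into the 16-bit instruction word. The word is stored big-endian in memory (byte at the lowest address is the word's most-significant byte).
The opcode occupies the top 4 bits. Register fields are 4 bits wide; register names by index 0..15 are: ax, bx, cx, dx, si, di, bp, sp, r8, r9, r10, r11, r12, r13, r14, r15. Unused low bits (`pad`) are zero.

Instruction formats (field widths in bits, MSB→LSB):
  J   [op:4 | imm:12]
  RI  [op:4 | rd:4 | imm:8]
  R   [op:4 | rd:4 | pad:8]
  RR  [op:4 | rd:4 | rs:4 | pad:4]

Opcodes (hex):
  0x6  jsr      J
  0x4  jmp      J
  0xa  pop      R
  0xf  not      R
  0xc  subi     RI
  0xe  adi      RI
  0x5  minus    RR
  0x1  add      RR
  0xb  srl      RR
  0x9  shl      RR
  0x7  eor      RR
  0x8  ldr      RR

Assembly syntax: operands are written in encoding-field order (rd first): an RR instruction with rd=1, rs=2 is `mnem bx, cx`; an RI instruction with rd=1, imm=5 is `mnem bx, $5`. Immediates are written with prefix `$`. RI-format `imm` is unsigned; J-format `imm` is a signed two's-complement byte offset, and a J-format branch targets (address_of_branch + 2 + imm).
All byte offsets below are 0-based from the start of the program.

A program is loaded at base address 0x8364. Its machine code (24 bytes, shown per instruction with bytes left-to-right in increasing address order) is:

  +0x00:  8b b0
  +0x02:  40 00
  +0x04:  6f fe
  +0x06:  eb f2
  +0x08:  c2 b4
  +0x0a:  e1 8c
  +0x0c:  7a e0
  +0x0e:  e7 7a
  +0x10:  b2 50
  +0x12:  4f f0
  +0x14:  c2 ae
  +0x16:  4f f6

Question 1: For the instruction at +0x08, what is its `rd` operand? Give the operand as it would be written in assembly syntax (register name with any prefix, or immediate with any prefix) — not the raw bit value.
off 0x08: read c2 b4 as big → 0xc2b4
  op=0xc2b4>>12=0xc ⇒ subi (RI)
  rd: (w>>8)&0xf=0x2 → cx
  imm: (w>>0)&0xff=0xb4 → $180

cx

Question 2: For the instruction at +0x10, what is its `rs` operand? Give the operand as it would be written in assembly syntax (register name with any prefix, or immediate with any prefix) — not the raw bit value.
di

+0x10: b2 50 ⇒ word 0xb250 (big)
  top 4b → 0xb → srl [RR]
  rd: (w>>8)&0xf=0x2 → cx
  rs: (w>>4)&0xf=0x5 → di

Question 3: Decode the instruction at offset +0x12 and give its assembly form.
@+12  big-endian(4f f0) = 0x4ff0
  top 4b → 0x4 → jmp [J]
  imm: (w>>0)&0xfff=0xff0 (s12→-16) → $-16

jmp $-16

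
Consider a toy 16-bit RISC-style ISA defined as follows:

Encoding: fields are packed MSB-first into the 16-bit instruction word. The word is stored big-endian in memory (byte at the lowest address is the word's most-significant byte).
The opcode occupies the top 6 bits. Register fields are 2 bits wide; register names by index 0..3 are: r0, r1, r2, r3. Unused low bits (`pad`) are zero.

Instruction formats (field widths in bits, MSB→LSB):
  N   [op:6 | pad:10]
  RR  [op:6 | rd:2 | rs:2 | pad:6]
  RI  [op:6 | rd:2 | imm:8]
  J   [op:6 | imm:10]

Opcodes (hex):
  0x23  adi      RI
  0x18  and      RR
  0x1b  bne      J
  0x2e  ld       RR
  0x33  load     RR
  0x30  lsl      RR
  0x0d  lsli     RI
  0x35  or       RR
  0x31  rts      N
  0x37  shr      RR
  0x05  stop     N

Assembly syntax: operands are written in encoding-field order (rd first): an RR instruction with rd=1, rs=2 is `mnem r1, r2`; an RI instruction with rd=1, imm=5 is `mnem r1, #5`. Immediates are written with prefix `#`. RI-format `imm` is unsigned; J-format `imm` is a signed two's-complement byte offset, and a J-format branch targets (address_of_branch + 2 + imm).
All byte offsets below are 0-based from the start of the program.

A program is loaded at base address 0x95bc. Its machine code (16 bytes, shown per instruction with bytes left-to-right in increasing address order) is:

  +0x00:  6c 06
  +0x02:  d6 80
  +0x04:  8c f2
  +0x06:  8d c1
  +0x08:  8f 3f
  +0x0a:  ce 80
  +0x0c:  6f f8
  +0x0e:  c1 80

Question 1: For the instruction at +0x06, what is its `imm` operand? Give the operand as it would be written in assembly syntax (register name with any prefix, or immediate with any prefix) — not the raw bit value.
@+06  big-endian(8d c1) = 0x8dc1
  op=0x8dc1>>10=0x23 ⇒ adi (RI)
  [9:8] rd=1 = r1
  [7:0] imm=193 = #193

#193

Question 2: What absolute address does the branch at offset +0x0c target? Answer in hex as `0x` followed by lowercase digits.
@+0c  big-endian(6f f8) = 0x6ff8
  op=0x6ff8>>10=0x1b ⇒ bne (J)
  imm@[9:0]=0x3f8 (s10→-8) ⇒ #-8
  target = base 0x95bc + off 0x0c + 2 + imm -8 = 0x95c2

0x95c2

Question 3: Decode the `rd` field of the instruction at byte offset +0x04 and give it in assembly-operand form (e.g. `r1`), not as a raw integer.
r0

[04] 8c f2 → 0x8cf2
  top 6b → 0x23 → adi [RI]
  rd: (w>>8)&0x3=0x0 → r0
  imm: (w>>0)&0xff=0xf2 → #242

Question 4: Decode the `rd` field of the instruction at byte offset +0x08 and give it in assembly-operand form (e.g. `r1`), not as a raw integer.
r3

off 0x08: read 8f 3f as big → 0x8f3f
  op=0x8f3f>>10=0x23 ⇒ adi (RI)
  rd@[9:8]=0x3 ⇒ r3
  imm@[7:0]=0x3f ⇒ #63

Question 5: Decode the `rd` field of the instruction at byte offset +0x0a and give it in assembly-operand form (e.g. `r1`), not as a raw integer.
r2

[0a] ce 80 → 0xce80
  top 6b → 0x33 → load [RR]
  rd: (w>>8)&0x3=0x2 → r2
  rs: (w>>6)&0x3=0x2 → r2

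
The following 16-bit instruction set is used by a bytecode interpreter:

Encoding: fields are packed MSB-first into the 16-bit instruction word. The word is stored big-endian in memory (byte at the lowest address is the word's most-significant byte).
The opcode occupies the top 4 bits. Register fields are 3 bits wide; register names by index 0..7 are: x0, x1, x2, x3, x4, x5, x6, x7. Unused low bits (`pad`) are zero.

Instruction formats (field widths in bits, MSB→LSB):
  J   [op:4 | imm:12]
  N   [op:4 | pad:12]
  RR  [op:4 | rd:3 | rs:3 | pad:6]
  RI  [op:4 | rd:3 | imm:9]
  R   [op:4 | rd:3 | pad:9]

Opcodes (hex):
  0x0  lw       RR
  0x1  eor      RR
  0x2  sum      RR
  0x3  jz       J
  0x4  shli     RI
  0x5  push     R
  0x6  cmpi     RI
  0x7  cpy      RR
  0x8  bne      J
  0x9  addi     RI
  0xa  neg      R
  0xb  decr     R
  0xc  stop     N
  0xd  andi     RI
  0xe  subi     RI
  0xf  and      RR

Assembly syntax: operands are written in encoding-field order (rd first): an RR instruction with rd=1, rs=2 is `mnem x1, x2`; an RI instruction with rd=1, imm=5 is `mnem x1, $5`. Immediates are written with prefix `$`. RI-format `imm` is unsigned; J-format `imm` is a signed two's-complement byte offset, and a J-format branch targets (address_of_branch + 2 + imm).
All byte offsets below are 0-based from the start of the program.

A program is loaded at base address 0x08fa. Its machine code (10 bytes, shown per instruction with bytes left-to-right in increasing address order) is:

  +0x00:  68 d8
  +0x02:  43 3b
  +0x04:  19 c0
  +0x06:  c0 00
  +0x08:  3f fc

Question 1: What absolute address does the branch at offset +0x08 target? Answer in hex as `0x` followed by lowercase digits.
0x0900

@+08  big-endian(3f fc) = 0x3ffc
  top 4b → 0x3 → jz [J]
  imm@[11:0]=0xffc (s12→-4) ⇒ $-4
  target = base 0x08fa + off 0x08 + 2 + imm -4 = 0x0900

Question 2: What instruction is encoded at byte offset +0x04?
eor x4, x7

[04] 19 c0 → 0x19c0
  op=0x19c0>>12=0x1 ⇒ eor (RR)
  [11:9] rd=4 = x4
  [8:6] rs=7 = x7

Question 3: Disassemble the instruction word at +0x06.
stop

off 0x06: read c0 00 as big → 0xc000
  opcode bits[15:12]=0xc: stop/N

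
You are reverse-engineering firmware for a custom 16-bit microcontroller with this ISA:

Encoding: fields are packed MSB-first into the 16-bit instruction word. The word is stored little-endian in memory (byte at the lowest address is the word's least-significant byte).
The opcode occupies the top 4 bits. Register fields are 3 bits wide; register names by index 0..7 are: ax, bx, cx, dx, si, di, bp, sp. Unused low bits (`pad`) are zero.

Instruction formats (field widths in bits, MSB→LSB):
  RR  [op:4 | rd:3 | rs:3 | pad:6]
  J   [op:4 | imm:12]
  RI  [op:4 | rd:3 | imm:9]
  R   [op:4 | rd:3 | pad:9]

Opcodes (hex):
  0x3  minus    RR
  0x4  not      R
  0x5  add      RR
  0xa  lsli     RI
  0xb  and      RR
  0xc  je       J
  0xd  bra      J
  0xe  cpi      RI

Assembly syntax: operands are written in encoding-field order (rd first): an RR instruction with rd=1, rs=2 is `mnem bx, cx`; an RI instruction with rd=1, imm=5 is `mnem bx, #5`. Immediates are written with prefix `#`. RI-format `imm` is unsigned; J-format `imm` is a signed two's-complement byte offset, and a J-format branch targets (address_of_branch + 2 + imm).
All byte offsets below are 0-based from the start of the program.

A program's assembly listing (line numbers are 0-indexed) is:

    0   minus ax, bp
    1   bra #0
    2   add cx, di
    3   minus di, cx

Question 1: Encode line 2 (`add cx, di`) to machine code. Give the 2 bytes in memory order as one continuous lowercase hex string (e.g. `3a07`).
4055

2. add fields op=0x5:4|rd=2:3|rs=5:3|pad=0:6 → word 5540h → 40 55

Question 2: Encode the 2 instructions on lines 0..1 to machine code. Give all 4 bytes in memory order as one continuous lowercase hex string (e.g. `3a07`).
803100d0

L0: minus op=0x3:4|rd=0:3|rs=6:3|pad=0:6 ⇒ 0x3180 ⇒ little 80 31
L1: bra op=0xd:4|imm=0:12 ⇒ 0xd000 ⇒ little 00 d0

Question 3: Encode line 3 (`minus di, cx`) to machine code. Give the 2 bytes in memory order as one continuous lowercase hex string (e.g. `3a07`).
803a

L3: minus op=0x3:4|rd=5:3|rs=2:3|pad=0:6 ⇒ 0x3a80 ⇒ little 80 3a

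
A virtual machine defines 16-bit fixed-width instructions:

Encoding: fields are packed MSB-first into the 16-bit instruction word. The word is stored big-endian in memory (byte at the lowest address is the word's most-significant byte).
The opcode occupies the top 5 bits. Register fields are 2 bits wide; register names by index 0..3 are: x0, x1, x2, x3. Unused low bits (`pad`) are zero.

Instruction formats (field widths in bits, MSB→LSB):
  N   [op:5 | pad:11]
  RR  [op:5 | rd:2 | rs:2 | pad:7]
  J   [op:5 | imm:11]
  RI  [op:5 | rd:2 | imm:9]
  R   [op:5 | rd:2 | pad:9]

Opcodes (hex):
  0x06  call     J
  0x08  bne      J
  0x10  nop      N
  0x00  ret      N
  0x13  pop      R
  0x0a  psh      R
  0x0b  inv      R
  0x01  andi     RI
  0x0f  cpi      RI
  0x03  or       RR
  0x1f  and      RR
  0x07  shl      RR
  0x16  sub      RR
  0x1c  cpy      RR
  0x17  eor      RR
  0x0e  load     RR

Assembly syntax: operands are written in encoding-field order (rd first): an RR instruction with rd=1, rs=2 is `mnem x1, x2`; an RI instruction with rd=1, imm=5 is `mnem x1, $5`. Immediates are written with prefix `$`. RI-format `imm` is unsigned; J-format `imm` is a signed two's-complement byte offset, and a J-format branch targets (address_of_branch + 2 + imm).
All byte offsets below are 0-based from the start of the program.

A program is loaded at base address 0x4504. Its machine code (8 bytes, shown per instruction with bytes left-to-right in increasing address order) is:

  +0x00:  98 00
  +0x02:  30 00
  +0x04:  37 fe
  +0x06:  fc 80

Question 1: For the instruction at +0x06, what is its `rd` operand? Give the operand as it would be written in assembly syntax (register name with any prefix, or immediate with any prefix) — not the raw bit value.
@+06  big-endian(fc 80) = 0xfc80
  op=0xfc80>>11=0x1f ⇒ and (RR)
  rd: (w>>9)&0x3=0x2 → x2
  rs: (w>>7)&0x3=0x1 → x1

x2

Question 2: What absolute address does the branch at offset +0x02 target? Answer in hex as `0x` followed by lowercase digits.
off 0x02: read 30 00 as big → 0x3000
  opcode bits[15:11]=0x6: call/J
  [10:0] imm=0 = $0
  target = base 0x4504 + off 0x02 + 2 + imm 0 = 0x4508

0x4508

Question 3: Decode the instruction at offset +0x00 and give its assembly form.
off 0x00: read 98 00 as big → 0x9800
  opcode bits[15:11]=0x13: pop/R
  rd@[10:9]=0x0 ⇒ x0

pop x0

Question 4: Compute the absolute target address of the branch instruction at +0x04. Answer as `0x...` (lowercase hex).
+0x04: 37 fe ⇒ word 0x37fe (big)
  top 5b → 0x6 → call [J]
  [10:0] imm=2046 (s11→-2) = $-2
  target = base 0x4504 + off 0x04 + 2 + imm -2 = 0x4508

0x4508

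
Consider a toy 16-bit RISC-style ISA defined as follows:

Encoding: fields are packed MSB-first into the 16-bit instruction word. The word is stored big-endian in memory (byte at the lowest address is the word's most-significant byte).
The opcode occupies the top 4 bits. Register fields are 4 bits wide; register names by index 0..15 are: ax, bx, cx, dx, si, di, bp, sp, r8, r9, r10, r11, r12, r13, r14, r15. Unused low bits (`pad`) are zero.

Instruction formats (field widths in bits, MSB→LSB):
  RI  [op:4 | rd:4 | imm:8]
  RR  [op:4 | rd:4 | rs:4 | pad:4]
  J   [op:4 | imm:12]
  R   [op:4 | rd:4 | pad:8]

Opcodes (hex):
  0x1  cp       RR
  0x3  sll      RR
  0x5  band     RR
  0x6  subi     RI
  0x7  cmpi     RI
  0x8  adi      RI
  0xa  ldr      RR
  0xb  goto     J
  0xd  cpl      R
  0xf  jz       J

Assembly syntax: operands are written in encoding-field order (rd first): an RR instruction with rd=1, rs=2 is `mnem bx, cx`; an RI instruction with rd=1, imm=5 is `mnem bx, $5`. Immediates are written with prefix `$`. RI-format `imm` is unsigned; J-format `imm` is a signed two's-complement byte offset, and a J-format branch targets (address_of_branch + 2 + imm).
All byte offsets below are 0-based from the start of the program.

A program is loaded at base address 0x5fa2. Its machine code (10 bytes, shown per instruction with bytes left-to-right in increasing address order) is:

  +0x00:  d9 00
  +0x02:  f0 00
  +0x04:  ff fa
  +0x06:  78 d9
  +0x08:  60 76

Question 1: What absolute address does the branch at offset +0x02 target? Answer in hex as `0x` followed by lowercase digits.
0x5fa6

+0x02: f0 00 ⇒ word 0xf000 (big)
  top 4b → 0xf → jz [J]
  imm: (w>>0)&0xfff=0x0 → $0
  target = base 0x5fa2 + off 0x02 + 2 + imm 0 = 0x5fa6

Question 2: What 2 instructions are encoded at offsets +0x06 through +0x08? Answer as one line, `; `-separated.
cmpi r8, $217; subi ax, $118

off 0x06: read 78 d9 as big → 0x78d9
  opcode bits[15:12]=0x7: cmpi/RI
  [11:8] rd=8 = r8
  [7:0] imm=217 = $217
off 0x08: read 60 76 as big → 0x6076
  opcode bits[15:12]=0x6: subi/RI
  [11:8] rd=0 = ax
  [7:0] imm=118 = $118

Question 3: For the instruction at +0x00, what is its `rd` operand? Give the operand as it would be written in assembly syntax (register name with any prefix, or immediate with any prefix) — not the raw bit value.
off 0x00: read d9 00 as big → 0xd900
  top 4b → 0xd → cpl [R]
  [11:8] rd=9 = r9

r9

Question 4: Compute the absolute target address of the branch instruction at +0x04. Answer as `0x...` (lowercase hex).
0x5fa2

+0x04: ff fa ⇒ word 0xfffa (big)
  opcode bits[15:12]=0xf: jz/J
  imm@[11:0]=0xffa (s12→-6) ⇒ $-6
  target = base 0x5fa2 + off 0x04 + 2 + imm -6 = 0x5fa2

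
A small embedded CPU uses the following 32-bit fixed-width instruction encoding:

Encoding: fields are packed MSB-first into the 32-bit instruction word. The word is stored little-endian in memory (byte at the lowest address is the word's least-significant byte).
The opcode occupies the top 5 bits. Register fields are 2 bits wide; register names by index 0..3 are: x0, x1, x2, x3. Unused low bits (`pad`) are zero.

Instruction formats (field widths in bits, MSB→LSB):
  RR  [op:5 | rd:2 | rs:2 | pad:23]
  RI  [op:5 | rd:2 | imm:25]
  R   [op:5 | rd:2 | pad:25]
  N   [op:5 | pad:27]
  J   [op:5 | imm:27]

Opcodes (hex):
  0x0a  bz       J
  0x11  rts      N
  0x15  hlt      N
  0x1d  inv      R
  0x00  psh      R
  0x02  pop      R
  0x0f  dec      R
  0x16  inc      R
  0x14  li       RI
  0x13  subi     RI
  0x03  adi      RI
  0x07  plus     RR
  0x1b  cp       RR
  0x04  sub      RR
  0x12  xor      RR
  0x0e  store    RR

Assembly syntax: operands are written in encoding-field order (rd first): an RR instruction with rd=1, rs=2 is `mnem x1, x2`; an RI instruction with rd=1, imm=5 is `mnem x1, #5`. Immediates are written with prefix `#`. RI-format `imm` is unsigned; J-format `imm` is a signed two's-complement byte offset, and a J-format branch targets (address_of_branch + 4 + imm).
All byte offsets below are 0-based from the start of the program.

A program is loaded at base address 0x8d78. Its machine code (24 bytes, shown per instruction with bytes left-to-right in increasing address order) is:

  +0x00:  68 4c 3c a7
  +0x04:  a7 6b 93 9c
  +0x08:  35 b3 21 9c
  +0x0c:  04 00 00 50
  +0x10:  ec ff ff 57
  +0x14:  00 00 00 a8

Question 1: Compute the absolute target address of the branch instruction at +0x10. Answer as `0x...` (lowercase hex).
@+10  little-endian(ec ff ff 57) = 0x57ffffec
  opcode bits[31:27]=0xa: bz/J
  imm@[26:0]=0x7ffffec (s27→-20) ⇒ #-20
  target = base 0x8d78 + off 0x10 + 4 + imm -20 = 0x8d78

0x8d78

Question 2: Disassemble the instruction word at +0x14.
[14] 00 00 00 a8 → 0xa8000000
  op=0xa8000000>>27=0x15 ⇒ hlt (N)

hlt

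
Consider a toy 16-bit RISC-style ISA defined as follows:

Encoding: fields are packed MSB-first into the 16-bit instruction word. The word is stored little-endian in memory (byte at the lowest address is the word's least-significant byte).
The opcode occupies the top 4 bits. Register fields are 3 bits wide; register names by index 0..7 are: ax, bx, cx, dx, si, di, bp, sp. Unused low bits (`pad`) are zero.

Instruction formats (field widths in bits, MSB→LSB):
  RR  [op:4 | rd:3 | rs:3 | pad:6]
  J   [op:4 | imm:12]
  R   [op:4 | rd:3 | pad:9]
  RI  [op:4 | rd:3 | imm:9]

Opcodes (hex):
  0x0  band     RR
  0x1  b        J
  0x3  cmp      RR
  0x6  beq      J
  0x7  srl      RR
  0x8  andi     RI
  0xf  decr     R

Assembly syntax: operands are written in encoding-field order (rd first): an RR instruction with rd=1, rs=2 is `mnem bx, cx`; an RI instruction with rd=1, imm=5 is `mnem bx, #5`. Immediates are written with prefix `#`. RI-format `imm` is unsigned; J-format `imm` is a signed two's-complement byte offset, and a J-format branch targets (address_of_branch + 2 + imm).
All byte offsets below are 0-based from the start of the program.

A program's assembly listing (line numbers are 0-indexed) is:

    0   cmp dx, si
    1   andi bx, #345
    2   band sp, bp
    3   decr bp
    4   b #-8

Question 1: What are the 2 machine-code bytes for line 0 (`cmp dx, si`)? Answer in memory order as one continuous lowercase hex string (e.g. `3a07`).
0037

L0: cmp op=0x3:4|rd=3:3|rs=4:3|pad=0:6 ⇒ 0x3700 ⇒ little 00 37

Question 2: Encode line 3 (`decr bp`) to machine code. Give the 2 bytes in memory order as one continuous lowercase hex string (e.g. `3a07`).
3. decr fields op=0xf:4|rd=6:3|pad=0:9 → word fc00h → 00 fc

00fc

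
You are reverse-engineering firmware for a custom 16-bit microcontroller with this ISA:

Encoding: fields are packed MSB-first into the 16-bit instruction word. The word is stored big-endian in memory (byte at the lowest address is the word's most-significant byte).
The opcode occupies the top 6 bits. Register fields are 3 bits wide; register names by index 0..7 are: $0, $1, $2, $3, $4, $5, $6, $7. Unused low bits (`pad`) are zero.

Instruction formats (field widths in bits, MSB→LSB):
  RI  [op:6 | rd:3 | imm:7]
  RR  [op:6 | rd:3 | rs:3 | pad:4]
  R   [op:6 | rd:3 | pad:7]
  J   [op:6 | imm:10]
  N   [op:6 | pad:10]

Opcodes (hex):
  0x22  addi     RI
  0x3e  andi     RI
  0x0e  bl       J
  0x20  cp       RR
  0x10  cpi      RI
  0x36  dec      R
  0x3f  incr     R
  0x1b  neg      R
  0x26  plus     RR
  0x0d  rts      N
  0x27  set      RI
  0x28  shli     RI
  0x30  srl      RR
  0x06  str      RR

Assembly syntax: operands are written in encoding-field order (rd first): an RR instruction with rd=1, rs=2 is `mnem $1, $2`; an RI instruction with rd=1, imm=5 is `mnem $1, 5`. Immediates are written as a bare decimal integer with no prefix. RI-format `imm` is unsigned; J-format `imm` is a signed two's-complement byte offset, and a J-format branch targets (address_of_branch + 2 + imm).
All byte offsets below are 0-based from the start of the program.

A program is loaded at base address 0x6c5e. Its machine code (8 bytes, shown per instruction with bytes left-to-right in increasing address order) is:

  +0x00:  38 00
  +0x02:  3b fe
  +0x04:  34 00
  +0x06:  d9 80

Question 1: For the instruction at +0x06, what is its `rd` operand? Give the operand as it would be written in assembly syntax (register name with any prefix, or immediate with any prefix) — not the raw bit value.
$3

+0x06: d9 80 ⇒ word 0xd980 (big)
  opcode bits[15:10]=0x36: dec/R
  [9:7] rd=3 = $3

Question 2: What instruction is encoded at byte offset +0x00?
@+00  big-endian(38 00) = 0x3800
  top 6b → 0xe → bl [J]
  imm: (w>>0)&0x3ff=0x0 → 0

bl 0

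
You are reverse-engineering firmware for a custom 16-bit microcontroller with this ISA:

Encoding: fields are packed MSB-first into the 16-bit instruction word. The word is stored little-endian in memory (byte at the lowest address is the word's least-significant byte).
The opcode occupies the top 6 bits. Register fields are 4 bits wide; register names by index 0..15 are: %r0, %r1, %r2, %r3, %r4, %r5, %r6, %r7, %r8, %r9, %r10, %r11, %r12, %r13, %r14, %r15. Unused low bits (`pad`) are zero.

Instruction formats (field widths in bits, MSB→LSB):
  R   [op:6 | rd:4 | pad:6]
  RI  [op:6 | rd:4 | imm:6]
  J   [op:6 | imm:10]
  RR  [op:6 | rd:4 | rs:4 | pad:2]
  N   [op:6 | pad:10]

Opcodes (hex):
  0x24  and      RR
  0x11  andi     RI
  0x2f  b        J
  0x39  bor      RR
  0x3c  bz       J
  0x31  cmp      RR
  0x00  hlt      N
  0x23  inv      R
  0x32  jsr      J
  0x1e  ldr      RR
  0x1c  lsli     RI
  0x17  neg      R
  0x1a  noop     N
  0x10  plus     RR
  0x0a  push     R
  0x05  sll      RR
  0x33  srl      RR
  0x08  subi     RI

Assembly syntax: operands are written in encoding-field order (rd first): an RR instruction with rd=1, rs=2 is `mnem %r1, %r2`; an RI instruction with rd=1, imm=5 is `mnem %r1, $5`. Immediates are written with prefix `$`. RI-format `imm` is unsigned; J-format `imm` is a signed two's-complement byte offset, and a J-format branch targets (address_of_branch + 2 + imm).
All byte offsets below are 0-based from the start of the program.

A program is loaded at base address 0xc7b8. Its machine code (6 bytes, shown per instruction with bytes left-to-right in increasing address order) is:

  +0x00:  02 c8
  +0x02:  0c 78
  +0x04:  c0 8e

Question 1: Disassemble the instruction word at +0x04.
inv %r11

[04] c0 8e → 0x8ec0
  opcode bits[15:10]=0x23: inv/R
  rd@[9:6]=0xb ⇒ %r11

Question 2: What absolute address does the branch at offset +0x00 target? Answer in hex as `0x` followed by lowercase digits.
0xc7bc

@+00  little-endian(02 c8) = 0xc802
  op=0xc802>>10=0x32 ⇒ jsr (J)
  imm: (w>>0)&0x3ff=0x2 → $2
  target = base 0xc7b8 + off 0x00 + 2 + imm 2 = 0xc7bc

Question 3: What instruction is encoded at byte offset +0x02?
@+02  little-endian(0c 78) = 0x780c
  opcode bits[15:10]=0x1e: ldr/RR
  [9:6] rd=0 = %r0
  [5:2] rs=3 = %r3

ldr %r0, %r3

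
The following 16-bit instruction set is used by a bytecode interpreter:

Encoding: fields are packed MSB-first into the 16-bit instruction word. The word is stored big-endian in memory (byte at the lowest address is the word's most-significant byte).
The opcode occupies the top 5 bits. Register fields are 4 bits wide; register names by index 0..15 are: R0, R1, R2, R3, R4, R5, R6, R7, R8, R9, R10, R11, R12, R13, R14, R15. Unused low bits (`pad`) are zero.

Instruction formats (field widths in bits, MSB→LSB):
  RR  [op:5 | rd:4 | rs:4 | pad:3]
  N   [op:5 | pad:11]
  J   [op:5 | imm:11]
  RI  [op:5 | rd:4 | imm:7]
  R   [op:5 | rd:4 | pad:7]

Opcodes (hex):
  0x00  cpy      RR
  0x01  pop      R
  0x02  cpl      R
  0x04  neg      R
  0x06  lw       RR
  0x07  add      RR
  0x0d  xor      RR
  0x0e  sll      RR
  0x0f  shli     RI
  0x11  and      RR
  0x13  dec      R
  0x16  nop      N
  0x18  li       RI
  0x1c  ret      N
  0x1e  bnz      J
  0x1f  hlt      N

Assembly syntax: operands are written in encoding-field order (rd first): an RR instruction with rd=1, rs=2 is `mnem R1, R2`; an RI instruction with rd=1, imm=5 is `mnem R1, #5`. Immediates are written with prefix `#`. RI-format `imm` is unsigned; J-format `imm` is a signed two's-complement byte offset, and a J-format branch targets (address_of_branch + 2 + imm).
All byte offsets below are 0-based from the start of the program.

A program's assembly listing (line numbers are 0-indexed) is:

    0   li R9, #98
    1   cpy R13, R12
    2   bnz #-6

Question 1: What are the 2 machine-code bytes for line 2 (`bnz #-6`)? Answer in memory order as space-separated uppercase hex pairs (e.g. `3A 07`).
2. bnz fields op=0x1e:5|imm=-6:11 → word f7fah → f7 fa

F7 FA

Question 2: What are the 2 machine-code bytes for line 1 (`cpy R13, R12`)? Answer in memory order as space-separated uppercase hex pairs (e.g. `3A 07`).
L1: cpy op=0x0:5|rd=13:4|rs=12:4|pad=0:3 ⇒ 0x06e0 ⇒ big 06 e0

06 E0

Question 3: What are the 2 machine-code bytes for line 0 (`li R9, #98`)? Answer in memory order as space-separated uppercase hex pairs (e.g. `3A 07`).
line 0 (li): pack op=0x18:5|rd=9:4|imm=98:7 = 0xc4e2; big→ c4 e2

C4 E2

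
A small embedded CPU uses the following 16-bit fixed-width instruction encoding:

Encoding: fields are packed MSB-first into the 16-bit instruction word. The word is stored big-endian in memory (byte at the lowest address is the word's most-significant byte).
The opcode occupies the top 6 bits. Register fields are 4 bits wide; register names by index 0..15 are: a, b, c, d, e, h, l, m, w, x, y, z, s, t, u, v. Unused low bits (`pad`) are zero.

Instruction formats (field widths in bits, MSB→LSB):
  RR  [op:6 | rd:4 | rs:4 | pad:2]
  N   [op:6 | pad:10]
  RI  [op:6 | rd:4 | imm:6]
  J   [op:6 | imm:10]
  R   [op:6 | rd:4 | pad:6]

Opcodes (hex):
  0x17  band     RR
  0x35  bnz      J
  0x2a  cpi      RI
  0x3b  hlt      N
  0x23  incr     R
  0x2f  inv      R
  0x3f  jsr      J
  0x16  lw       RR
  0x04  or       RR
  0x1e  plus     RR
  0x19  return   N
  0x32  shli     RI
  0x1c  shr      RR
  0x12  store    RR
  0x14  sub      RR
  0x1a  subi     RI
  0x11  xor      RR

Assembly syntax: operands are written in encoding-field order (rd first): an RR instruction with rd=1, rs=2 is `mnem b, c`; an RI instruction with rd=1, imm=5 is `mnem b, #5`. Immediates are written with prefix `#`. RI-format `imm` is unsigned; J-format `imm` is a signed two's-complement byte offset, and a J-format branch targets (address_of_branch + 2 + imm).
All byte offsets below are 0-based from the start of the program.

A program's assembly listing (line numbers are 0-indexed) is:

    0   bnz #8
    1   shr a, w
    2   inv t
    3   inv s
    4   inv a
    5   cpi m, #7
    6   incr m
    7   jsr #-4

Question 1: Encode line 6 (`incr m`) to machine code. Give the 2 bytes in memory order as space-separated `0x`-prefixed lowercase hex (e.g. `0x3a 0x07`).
L6: incr op=0x23:6|rd=7:4|pad=0:6 ⇒ 0x8dc0 ⇒ big 8d c0

0x8d 0xc0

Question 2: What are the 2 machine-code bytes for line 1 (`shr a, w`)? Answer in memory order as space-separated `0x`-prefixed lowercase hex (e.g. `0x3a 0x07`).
L1: shr op=0x1c:6|rd=0:4|rs=8:4|pad=0:2 ⇒ 0x7020 ⇒ big 70 20

0x70 0x20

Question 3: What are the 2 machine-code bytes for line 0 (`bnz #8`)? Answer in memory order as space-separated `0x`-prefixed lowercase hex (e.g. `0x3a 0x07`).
0. bnz fields op=0x35:6|imm=8:10 → word d408h → d4 08

0xd4 0x08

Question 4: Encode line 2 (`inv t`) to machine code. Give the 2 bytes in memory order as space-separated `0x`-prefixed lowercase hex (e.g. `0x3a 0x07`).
0xbf 0x40

L2: inv op=0x2f:6|rd=13:4|pad=0:6 ⇒ 0xbf40 ⇒ big bf 40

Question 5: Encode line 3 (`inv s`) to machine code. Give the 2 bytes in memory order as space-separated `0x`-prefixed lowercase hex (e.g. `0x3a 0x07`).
line 3 (inv): pack op=0x2f:6|rd=12:4|pad=0:6 = 0xbf00; big→ bf 00

0xbf 0x00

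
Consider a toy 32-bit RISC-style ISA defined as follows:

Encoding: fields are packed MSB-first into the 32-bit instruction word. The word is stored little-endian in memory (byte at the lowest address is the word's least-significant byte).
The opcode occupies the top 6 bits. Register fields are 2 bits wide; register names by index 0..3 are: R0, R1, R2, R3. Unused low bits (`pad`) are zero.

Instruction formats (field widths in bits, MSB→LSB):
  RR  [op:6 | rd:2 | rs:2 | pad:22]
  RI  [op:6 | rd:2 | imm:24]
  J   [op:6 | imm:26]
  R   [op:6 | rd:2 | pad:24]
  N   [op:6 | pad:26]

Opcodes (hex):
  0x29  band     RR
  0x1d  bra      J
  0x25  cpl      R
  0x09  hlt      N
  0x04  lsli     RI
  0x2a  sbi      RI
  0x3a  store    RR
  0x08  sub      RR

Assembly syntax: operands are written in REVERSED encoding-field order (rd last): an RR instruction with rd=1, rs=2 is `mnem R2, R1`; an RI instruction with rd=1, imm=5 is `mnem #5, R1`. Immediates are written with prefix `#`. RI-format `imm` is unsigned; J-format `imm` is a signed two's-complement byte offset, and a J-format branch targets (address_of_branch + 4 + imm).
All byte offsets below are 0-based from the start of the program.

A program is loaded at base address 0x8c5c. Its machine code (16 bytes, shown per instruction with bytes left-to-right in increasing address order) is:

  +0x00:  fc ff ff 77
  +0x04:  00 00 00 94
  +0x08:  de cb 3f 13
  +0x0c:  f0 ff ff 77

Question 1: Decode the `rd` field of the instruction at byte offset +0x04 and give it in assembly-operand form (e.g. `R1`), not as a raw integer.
R0

off 0x04: read 00 00 00 94 as little → 0x94000000
  opcode bits[31:26]=0x25: cpl/R
  rd@[25:24]=0x0 ⇒ R0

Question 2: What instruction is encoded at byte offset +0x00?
off 0x00: read fc ff ff 77 as little → 0x77fffffc
  opcode bits[31:26]=0x1d: bra/J
  [25:0] imm=67108860 (s26→-4) = #-4

bra #-4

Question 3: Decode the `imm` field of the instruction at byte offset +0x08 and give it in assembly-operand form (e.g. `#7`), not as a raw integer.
@+08  little-endian(de cb 3f 13) = 0x133fcbde
  op=0x133fcbde>>26=0x4 ⇒ lsli (RI)
  rd: (w>>24)&0x3=0x3 → R3
  imm: (w>>0)&0xffffff=0x3fcbde → #4180958

#4180958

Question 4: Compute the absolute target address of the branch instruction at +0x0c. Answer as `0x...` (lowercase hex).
0x8c5c

[0c] f0 ff ff 77 → 0x77fffff0
  top 6b → 0x1d → bra [J]
  imm: (w>>0)&0x3ffffff=0x3fffff0 (s26→-16) → #-16
  target = base 0x8c5c + off 0x0c + 4 + imm -16 = 0x8c5c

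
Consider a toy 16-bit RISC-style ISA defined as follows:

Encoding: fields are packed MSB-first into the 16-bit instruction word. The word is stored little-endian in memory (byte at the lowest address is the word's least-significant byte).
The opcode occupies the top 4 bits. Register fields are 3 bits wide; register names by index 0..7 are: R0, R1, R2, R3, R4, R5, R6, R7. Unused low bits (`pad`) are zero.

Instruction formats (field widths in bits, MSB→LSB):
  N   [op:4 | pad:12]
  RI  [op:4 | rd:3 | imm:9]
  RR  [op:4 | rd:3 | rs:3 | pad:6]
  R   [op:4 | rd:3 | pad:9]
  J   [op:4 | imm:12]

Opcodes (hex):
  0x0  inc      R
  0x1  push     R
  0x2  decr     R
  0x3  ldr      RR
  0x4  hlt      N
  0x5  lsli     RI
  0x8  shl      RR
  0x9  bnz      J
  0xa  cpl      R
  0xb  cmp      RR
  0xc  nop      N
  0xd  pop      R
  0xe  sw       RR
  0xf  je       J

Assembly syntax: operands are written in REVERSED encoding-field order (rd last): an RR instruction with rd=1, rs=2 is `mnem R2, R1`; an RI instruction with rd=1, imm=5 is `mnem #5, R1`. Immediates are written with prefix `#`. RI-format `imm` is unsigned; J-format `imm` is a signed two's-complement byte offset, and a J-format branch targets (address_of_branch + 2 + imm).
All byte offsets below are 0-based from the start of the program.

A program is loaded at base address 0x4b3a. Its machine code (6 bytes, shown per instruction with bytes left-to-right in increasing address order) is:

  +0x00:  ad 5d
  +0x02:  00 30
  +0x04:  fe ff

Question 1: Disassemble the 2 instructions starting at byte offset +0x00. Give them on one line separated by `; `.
@+00  little-endian(ad 5d) = 0x5dad
  top 4b → 0x5 → lsli [RI]
  rd: (w>>9)&0x7=0x6 → R6
  imm: (w>>0)&0x1ff=0x1ad → #429
@+02  little-endian(00 30) = 0x3000
  top 4b → 0x3 → ldr [RR]
  rd: (w>>9)&0x7=0x0 → R0
  rs: (w>>6)&0x7=0x0 → R0

lsli #429, R6; ldr R0, R0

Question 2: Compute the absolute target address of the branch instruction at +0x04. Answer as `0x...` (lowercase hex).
0x4b3e

off 0x04: read fe ff as little → 0xfffe
  op=0xfffe>>12=0xf ⇒ je (J)
  [11:0] imm=4094 (s12→-2) = #-2
  target = base 0x4b3a + off 0x04 + 2 + imm -2 = 0x4b3e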